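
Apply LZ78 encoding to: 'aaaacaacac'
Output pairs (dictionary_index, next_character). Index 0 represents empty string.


LZ78 encoding steps:
Dictionary: {0: ''}
Step 1: w='' (idx 0), next='a' -> output (0, 'a'), add 'a' as idx 1
Step 2: w='a' (idx 1), next='a' -> output (1, 'a'), add 'aa' as idx 2
Step 3: w='a' (idx 1), next='c' -> output (1, 'c'), add 'ac' as idx 3
Step 4: w='aa' (idx 2), next='c' -> output (2, 'c'), add 'aac' as idx 4
Step 5: w='ac' (idx 3), end of input -> output (3, '')


Encoded: [(0, 'a'), (1, 'a'), (1, 'c'), (2, 'c'), (3, '')]


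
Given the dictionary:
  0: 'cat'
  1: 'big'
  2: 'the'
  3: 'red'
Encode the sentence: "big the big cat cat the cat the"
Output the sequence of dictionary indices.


Look up each word in the dictionary:
  'big' -> 1
  'the' -> 2
  'big' -> 1
  'cat' -> 0
  'cat' -> 0
  'the' -> 2
  'cat' -> 0
  'the' -> 2

Encoded: [1, 2, 1, 0, 0, 2, 0, 2]


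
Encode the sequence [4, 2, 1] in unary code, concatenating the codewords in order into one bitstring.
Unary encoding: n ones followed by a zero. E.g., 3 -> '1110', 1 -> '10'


Encode each number as n ones followed by a terminating 0:
  4 -> 11110 (5 bits)
  2 -> 110 (3 bits)
  1 -> 10 (2 bits)
Total length = 5 + 3 + 2 = 10 bits.

Unary([4, 2, 1]) = 1111011010 (10 bits)


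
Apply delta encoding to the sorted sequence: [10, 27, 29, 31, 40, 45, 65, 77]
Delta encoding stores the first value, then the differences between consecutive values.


First value: 10
Deltas:
  27 - 10 = 17
  29 - 27 = 2
  31 - 29 = 2
  40 - 31 = 9
  45 - 40 = 5
  65 - 45 = 20
  77 - 65 = 12


Delta encoded: [10, 17, 2, 2, 9, 5, 20, 12]


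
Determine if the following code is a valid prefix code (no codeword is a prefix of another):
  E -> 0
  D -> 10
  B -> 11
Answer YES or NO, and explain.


Checking each pair (does one codeword prefix another?):
  E='0' vs D='10': no prefix
  E='0' vs B='11': no prefix
  D='10' vs E='0': no prefix
  D='10' vs B='11': no prefix
  B='11' vs E='0': no prefix
  B='11' vs D='10': no prefix
No violation found over all pairs.

YES -- this is a valid prefix code. No codeword is a prefix of any other codeword.


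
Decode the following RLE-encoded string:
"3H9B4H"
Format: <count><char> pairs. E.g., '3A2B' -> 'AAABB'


Expanding each <count><char> pair:
  3H -> 'HHH'
  9B -> 'BBBBBBBBB'
  4H -> 'HHHH'

Decoded = HHHBBBBBBBBBHHHH


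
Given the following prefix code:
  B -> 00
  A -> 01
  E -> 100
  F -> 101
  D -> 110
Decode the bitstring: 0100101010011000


Decoding step by step:
Bits 01 -> A
Bits 00 -> B
Bits 101 -> F
Bits 01 -> A
Bits 00 -> B
Bits 110 -> D
Bits 00 -> B


Decoded message: ABFABDB


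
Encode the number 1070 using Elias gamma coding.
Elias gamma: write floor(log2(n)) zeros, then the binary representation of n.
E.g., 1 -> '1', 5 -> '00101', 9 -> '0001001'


num_bits = floor(log2(1070)) + 1 = 11
leading_zeros = num_bits - 1 = 10
binary(1070) = 10000101110

Elias gamma(1070) = '0000000000' + '10000101110' = 000000000010000101110 (21 bits)


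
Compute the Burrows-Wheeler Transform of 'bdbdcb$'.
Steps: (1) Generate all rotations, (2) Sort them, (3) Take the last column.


Rotations (sorted):
  0: $bdbdcb -> last char: b
  1: b$bdbdc -> last char: c
  2: bdbdcb$ -> last char: $
  3: bdcb$bd -> last char: d
  4: cb$bdbd -> last char: d
  5: dbdcb$b -> last char: b
  6: dcb$bdb -> last char: b


BWT = bc$ddbb


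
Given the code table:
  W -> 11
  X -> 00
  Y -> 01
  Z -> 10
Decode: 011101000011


Decoding:
01 -> Y
11 -> W
01 -> Y
00 -> X
00 -> X
11 -> W


Result: YWYXXW


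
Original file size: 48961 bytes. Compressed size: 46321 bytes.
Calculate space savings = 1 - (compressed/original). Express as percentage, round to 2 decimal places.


ratio = compressed/original = 46321/48961 = 0.94608
savings = 1 - ratio = 1 - 0.94608 = 0.05392
as a percentage: 0.05392 * 100 = 5.39%

Space savings = 1 - 46321/48961 = 5.39%


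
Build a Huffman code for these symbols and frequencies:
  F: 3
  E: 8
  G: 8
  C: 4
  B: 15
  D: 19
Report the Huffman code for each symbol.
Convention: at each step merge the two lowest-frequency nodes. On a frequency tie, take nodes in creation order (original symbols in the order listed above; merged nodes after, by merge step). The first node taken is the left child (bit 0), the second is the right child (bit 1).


Huffman tree construction:
Step 1: Merge F(3) + C(4) = 7
Step 2: Merge (F+C)(7) + E(8) = 15
Step 3: Merge G(8) + B(15) = 23
Step 4: Merge ((F+C)+E)(15) + D(19) = 34
Step 5: Merge (G+B)(23) + (((F+C)+E)+D)(34) = 57
Read each symbol's code off the tree from the root (left child = 0, right child = 1).

Codes:
  F: 1000 (length 4)
  E: 101 (length 3)
  G: 00 (length 2)
  C: 1001 (length 4)
  B: 01 (length 2)
  D: 11 (length 2)
Average code length: 136/57 = 2.3860 bits/symbol


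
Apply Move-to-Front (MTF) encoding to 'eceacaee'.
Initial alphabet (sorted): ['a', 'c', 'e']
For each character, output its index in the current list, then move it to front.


MTF encoding:
'e': index 2 in ['a', 'c', 'e'] -> ['e', 'a', 'c']
'c': index 2 in ['e', 'a', 'c'] -> ['c', 'e', 'a']
'e': index 1 in ['c', 'e', 'a'] -> ['e', 'c', 'a']
'a': index 2 in ['e', 'c', 'a'] -> ['a', 'e', 'c']
'c': index 2 in ['a', 'e', 'c'] -> ['c', 'a', 'e']
'a': index 1 in ['c', 'a', 'e'] -> ['a', 'c', 'e']
'e': index 2 in ['a', 'c', 'e'] -> ['e', 'a', 'c']
'e': index 0 in ['e', 'a', 'c'] -> ['e', 'a', 'c']


Output: [2, 2, 1, 2, 2, 1, 2, 0]


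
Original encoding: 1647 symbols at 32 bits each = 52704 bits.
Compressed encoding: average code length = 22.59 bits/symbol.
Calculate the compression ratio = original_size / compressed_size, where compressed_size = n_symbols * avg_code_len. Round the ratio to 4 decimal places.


original_size = n_symbols * orig_bits = 1647 * 32 = 52704 bits
compressed_size = n_symbols * avg_code_len = 1647 * 22.59 = 37205.73 bits
ratio = original_size / compressed_size = 52704 / 37205.73 = 1.4166

Compression ratio = 1.4166


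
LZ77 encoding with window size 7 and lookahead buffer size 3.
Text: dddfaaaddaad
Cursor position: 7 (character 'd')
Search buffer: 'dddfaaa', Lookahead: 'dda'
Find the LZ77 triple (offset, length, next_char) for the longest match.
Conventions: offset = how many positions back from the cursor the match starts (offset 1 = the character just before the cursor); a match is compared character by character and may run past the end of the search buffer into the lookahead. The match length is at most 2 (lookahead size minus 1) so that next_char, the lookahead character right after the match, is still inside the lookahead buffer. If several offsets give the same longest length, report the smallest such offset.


Try each offset into the search buffer:
  offset=1 (pos 6, char 'a'): match length 0
  offset=2 (pos 5, char 'a'): match length 0
  offset=3 (pos 4, char 'a'): match length 0
  offset=4 (pos 3, char 'f'): match length 0
  offset=5 (pos 2, char 'd'): match length 1
  offset=6 (pos 1, char 'd'): match length 2
  offset=7 (pos 0, char 'd'): match length 2
Longest match has length 2, found at offsets 6, 7; take the smallest, offset 6.
next_char = character at position 7 + 2 = 9 -> 'a'

Best match: offset=6, length=2 (matching 'dd' starting at position 1)
LZ77 triple: (6, 2, 'a')


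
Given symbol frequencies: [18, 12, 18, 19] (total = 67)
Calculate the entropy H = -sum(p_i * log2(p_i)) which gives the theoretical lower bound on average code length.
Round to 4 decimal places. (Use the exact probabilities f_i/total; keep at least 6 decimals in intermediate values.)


Per-symbol terms -p_i * log2(p_i) with p_i = f_i/67:
  p = 18/67 = 0.268657: log2(p) = -1.896164, -p*log2(p) = 0.509417
  p = 12/67 = 0.179104: log2(p) = -2.481127, -p*log2(p) = 0.444381
  p = 18/67 = 0.268657: log2(p) = -1.896164, -p*log2(p) = 0.509417
  p = 19/67 = 0.283582: log2(p) = -1.818162, -p*log2(p) = 0.515598
H = 0.509417 + 0.444381 + 0.509417 + 0.515598 = 1.978813

H = 1.9788 bits/symbol


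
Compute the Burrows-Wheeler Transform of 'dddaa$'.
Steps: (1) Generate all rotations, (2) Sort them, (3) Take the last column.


Rotations (sorted):
  0: $dddaa -> last char: a
  1: a$ddda -> last char: a
  2: aa$ddd -> last char: d
  3: daa$dd -> last char: d
  4: ddaa$d -> last char: d
  5: dddaa$ -> last char: $


BWT = aaddd$


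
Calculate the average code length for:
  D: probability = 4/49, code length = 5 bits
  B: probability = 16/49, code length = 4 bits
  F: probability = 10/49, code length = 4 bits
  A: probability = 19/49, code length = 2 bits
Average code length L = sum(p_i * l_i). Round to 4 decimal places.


Weighted contributions p_i * l_i:
  D: (4/49) * 5 = 20/49
  B: (16/49) * 4 = 64/49
  F: (10/49) * 4 = 40/49
  A: (19/49) * 2 = 38/49
Sum = (20 + 64 + 40 + 38)/49 = 162/49

L = 162/49 = 3.3061 bits/symbol


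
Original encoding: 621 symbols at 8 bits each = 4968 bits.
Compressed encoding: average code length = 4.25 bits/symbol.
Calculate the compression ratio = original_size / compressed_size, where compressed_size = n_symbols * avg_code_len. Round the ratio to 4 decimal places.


original_size = n_symbols * orig_bits = 621 * 8 = 4968 bits
compressed_size = n_symbols * avg_code_len = 621 * 4.25 = 2639.25 bits
ratio = original_size / compressed_size = 4968 / 2639.25 = 1.8824

Compression ratio = 1.8824


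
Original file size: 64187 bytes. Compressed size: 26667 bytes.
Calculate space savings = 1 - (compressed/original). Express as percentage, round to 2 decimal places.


ratio = compressed/original = 26667/64187 = 0.415458
savings = 1 - ratio = 1 - 0.415458 = 0.584542
as a percentage: 0.584542 * 100 = 58.45%

Space savings = 1 - 26667/64187 = 58.45%


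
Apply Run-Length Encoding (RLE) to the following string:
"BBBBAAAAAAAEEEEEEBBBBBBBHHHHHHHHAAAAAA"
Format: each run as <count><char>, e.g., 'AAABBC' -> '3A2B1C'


Scanning runs left to right:
  i=0: run of 'B' x 4 -> '4B'
  i=4: run of 'A' x 7 -> '7A'
  i=11: run of 'E' x 6 -> '6E'
  i=17: run of 'B' x 7 -> '7B'
  i=24: run of 'H' x 8 -> '8H'
  i=32: run of 'A' x 6 -> '6A'

RLE = 4B7A6E7B8H6A


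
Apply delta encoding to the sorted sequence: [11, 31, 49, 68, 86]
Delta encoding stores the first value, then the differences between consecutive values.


First value: 11
Deltas:
  31 - 11 = 20
  49 - 31 = 18
  68 - 49 = 19
  86 - 68 = 18


Delta encoded: [11, 20, 18, 19, 18]


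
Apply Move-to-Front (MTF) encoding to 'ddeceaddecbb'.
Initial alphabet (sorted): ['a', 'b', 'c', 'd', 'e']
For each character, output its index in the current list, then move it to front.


MTF encoding:
'd': index 3 in ['a', 'b', 'c', 'd', 'e'] -> ['d', 'a', 'b', 'c', 'e']
'd': index 0 in ['d', 'a', 'b', 'c', 'e'] -> ['d', 'a', 'b', 'c', 'e']
'e': index 4 in ['d', 'a', 'b', 'c', 'e'] -> ['e', 'd', 'a', 'b', 'c']
'c': index 4 in ['e', 'd', 'a', 'b', 'c'] -> ['c', 'e', 'd', 'a', 'b']
'e': index 1 in ['c', 'e', 'd', 'a', 'b'] -> ['e', 'c', 'd', 'a', 'b']
'a': index 3 in ['e', 'c', 'd', 'a', 'b'] -> ['a', 'e', 'c', 'd', 'b']
'd': index 3 in ['a', 'e', 'c', 'd', 'b'] -> ['d', 'a', 'e', 'c', 'b']
'd': index 0 in ['d', 'a', 'e', 'c', 'b'] -> ['d', 'a', 'e', 'c', 'b']
'e': index 2 in ['d', 'a', 'e', 'c', 'b'] -> ['e', 'd', 'a', 'c', 'b']
'c': index 3 in ['e', 'd', 'a', 'c', 'b'] -> ['c', 'e', 'd', 'a', 'b']
'b': index 4 in ['c', 'e', 'd', 'a', 'b'] -> ['b', 'c', 'e', 'd', 'a']
'b': index 0 in ['b', 'c', 'e', 'd', 'a'] -> ['b', 'c', 'e', 'd', 'a']


Output: [3, 0, 4, 4, 1, 3, 3, 0, 2, 3, 4, 0]


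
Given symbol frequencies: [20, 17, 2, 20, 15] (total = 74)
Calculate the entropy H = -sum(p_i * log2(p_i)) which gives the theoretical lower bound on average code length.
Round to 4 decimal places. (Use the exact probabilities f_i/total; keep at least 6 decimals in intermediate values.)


Per-symbol terms -p_i * log2(p_i) with p_i = f_i/74:
  p = 20/74 = 0.270270: log2(p) = -1.887525, -p*log2(p) = 0.510142
  p = 17/74 = 0.229730: log2(p) = -2.121991, -p*log2(p) = 0.487484
  p = 2/74 = 0.027027: log2(p) = -5.209453, -p*log2(p) = 0.140796
  p = 20/74 = 0.270270: log2(p) = -1.887525, -p*log2(p) = 0.510142
  p = 15/74 = 0.202703: log2(p) = -2.302563, -p*log2(p) = 0.466736
H = 0.510142 + 0.487484 + 0.140796 + 0.510142 + 0.466736 = 2.115300

H = 2.1153 bits/symbol


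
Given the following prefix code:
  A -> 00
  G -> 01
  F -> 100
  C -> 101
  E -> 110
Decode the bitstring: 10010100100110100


Decoding step by step:
Bits 100 -> F
Bits 101 -> C
Bits 00 -> A
Bits 100 -> F
Bits 110 -> E
Bits 100 -> F


Decoded message: FCAFEF


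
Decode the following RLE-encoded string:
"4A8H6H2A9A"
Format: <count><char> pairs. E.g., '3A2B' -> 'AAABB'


Expanding each <count><char> pair:
  4A -> 'AAAA'
  8H -> 'HHHHHHHH'
  6H -> 'HHHHHH'
  2A -> 'AA'
  9A -> 'AAAAAAAAA'

Decoded = AAAAHHHHHHHHHHHHHHAAAAAAAAAAA


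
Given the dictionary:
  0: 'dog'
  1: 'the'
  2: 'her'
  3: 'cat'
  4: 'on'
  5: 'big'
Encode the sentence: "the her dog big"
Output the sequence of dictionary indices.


Look up each word in the dictionary:
  'the' -> 1
  'her' -> 2
  'dog' -> 0
  'big' -> 5

Encoded: [1, 2, 0, 5]


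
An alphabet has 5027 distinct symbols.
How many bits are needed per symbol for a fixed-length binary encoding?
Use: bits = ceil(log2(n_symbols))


log2(5027) = 12.2955
Bracket: 2^12 = 4096 < 5027 <= 2^13 = 8192
So ceil(log2(5027)) = 13

bits = ceil(log2(5027)) = ceil(12.2955) = 13 bits


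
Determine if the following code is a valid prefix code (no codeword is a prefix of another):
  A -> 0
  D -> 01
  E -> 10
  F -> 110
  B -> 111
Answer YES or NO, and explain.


Checking each pair (does one codeword prefix another?):
  A='0' vs D='01': prefix -- VIOLATION

NO -- this is NOT a valid prefix code. A (0) is a prefix of D (01).


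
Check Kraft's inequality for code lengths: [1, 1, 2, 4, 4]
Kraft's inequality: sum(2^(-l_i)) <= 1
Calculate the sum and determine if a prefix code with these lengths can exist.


Sum = 2^(-1) + 2^(-1) + 2^(-2) + 2^(-4) + 2^(-4)
    = 0.5 + 0.5 + 0.25 + 0.0625 + 0.0625
    = 22/16 = 1.375
Since 1.375 > 1, Kraft's inequality is NOT satisfied.
A prefix code with these lengths CANNOT exist.

Kraft sum = 1.375. Not satisfied.


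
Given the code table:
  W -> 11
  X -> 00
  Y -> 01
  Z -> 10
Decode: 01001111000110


Decoding:
01 -> Y
00 -> X
11 -> W
11 -> W
00 -> X
01 -> Y
10 -> Z


Result: YXWWXYZ


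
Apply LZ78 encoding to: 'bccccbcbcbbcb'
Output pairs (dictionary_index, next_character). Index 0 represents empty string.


LZ78 encoding steps:
Dictionary: {0: ''}
Step 1: w='' (idx 0), next='b' -> output (0, 'b'), add 'b' as idx 1
Step 2: w='' (idx 0), next='c' -> output (0, 'c'), add 'c' as idx 2
Step 3: w='c' (idx 2), next='c' -> output (2, 'c'), add 'cc' as idx 3
Step 4: w='c' (idx 2), next='b' -> output (2, 'b'), add 'cb' as idx 4
Step 5: w='cb' (idx 4), next='c' -> output (4, 'c'), add 'cbc' as idx 5
Step 6: w='b' (idx 1), next='b' -> output (1, 'b'), add 'bb' as idx 6
Step 7: w='cb' (idx 4), end of input -> output (4, '')


Encoded: [(0, 'b'), (0, 'c'), (2, 'c'), (2, 'b'), (4, 'c'), (1, 'b'), (4, '')]


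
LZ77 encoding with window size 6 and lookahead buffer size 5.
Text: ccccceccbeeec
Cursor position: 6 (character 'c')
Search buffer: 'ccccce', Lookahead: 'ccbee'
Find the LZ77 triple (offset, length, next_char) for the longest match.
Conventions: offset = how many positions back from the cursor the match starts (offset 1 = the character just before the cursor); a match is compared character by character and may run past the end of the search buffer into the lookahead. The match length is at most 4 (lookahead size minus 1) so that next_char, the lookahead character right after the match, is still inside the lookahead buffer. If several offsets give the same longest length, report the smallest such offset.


Try each offset into the search buffer:
  offset=1 (pos 5, char 'e'): match length 0
  offset=2 (pos 4, char 'c'): match length 1
  offset=3 (pos 3, char 'c'): match length 2
  offset=4 (pos 2, char 'c'): match length 2
  offset=5 (pos 1, char 'c'): match length 2
  offset=6 (pos 0, char 'c'): match length 2
Longest match has length 2, found at offsets 3, 4, 5, 6; take the smallest, offset 3.
next_char = character at position 6 + 2 = 8 -> 'b'

Best match: offset=3, length=2 (matching 'cc' starting at position 3)
LZ77 triple: (3, 2, 'b')


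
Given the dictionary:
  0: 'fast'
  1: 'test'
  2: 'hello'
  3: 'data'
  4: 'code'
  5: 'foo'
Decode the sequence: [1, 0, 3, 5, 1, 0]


Look up each index in the dictionary:
  1 -> 'test'
  0 -> 'fast'
  3 -> 'data'
  5 -> 'foo'
  1 -> 'test'
  0 -> 'fast'

Decoded: "test fast data foo test fast"


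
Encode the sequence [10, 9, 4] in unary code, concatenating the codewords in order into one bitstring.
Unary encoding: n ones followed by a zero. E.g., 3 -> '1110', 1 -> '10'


Encode each number as n ones followed by a terminating 0:
  10 -> 11111111110 (11 bits)
  9 -> 1111111110 (10 bits)
  4 -> 11110 (5 bits)
Total length = 11 + 10 + 5 = 26 bits.

Unary([10, 9, 4]) = 11111111110111111111011110 (26 bits)


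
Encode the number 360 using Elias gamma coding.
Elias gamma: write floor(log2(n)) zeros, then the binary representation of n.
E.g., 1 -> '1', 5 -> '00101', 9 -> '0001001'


num_bits = floor(log2(360)) + 1 = 9
leading_zeros = num_bits - 1 = 8
binary(360) = 101101000

Elias gamma(360) = '00000000' + '101101000' = 00000000101101000 (17 bits)


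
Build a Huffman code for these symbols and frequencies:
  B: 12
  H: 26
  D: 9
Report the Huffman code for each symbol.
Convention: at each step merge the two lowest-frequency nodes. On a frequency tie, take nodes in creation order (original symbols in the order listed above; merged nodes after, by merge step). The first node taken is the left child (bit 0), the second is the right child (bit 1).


Huffman tree construction:
Step 1: Merge D(9) + B(12) = 21
Step 2: Merge (D+B)(21) + H(26) = 47
Read each symbol's code off the tree from the root (left child = 0, right child = 1).

Codes:
  B: 01 (length 2)
  H: 1 (length 1)
  D: 00 (length 2)
Average code length: 68/47 = 1.4468 bits/symbol


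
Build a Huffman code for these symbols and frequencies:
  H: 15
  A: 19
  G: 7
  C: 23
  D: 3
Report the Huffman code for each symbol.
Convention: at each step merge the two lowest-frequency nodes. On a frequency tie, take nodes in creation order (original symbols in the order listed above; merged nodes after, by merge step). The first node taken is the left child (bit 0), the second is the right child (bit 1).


Huffman tree construction:
Step 1: Merge D(3) + G(7) = 10
Step 2: Merge (D+G)(10) + H(15) = 25
Step 3: Merge A(19) + C(23) = 42
Step 4: Merge ((D+G)+H)(25) + (A+C)(42) = 67
Read each symbol's code off the tree from the root (left child = 0, right child = 1).

Codes:
  H: 01 (length 2)
  A: 10 (length 2)
  G: 001 (length 3)
  C: 11 (length 2)
  D: 000 (length 3)
Average code length: 144/67 = 2.1493 bits/symbol


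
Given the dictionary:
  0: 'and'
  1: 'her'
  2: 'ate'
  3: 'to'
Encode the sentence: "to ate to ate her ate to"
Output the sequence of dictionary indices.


Look up each word in the dictionary:
  'to' -> 3
  'ate' -> 2
  'to' -> 3
  'ate' -> 2
  'her' -> 1
  'ate' -> 2
  'to' -> 3

Encoded: [3, 2, 3, 2, 1, 2, 3]


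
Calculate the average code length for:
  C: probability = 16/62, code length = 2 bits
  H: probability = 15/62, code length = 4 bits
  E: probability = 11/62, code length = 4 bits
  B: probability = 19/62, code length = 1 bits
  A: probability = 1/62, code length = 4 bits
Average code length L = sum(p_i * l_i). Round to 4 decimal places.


Weighted contributions p_i * l_i:
  C: (16/62) * 2 = 32/62
  H: (15/62) * 4 = 60/62
  E: (11/62) * 4 = 44/62
  B: (19/62) * 1 = 19/62
  A: (1/62) * 4 = 4/62
Sum = (32 + 60 + 44 + 19 + 4)/62 = 159/62

L = 159/62 = 2.5645 bits/symbol


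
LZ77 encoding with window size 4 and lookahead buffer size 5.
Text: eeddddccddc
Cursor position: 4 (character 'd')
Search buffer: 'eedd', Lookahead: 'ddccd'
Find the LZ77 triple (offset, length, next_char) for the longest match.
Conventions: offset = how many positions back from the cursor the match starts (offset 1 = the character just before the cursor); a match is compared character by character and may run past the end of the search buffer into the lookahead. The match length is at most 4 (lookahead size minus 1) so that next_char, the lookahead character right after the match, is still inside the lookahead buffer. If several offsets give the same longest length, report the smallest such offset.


Try each offset into the search buffer:
  offset=1 (pos 3, char 'd'): match length 2
  offset=2 (pos 2, char 'd'): match length 2
  offset=3 (pos 1, char 'e'): match length 0
  offset=4 (pos 0, char 'e'): match length 0
Longest match has length 2, found at offsets 1, 2; take the smallest, offset 1.
next_char = character at position 4 + 2 = 6 -> 'c'

Best match: offset=1, length=2 (matching 'dd' starting at position 3)
LZ77 triple: (1, 2, 'c')


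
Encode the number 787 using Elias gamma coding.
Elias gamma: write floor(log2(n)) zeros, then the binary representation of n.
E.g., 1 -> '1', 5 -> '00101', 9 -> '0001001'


num_bits = floor(log2(787)) + 1 = 10
leading_zeros = num_bits - 1 = 9
binary(787) = 1100010011

Elias gamma(787) = '000000000' + '1100010011' = 0000000001100010011 (19 bits)


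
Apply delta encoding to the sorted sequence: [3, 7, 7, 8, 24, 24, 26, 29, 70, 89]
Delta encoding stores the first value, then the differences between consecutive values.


First value: 3
Deltas:
  7 - 3 = 4
  7 - 7 = 0
  8 - 7 = 1
  24 - 8 = 16
  24 - 24 = 0
  26 - 24 = 2
  29 - 26 = 3
  70 - 29 = 41
  89 - 70 = 19


Delta encoded: [3, 4, 0, 1, 16, 0, 2, 3, 41, 19]


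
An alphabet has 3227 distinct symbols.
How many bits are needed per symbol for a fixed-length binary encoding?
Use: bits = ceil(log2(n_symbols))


log2(3227) = 11.656
Bracket: 2^11 = 2048 < 3227 <= 2^12 = 4096
So ceil(log2(3227)) = 12

bits = ceil(log2(3227)) = ceil(11.656) = 12 bits


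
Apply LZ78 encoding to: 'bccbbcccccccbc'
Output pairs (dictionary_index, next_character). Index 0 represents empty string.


LZ78 encoding steps:
Dictionary: {0: ''}
Step 1: w='' (idx 0), next='b' -> output (0, 'b'), add 'b' as idx 1
Step 2: w='' (idx 0), next='c' -> output (0, 'c'), add 'c' as idx 2
Step 3: w='c' (idx 2), next='b' -> output (2, 'b'), add 'cb' as idx 3
Step 4: w='b' (idx 1), next='c' -> output (1, 'c'), add 'bc' as idx 4
Step 5: w='c' (idx 2), next='c' -> output (2, 'c'), add 'cc' as idx 5
Step 6: w='cc' (idx 5), next='c' -> output (5, 'c'), add 'ccc' as idx 6
Step 7: w='cb' (idx 3), next='c' -> output (3, 'c'), add 'cbc' as idx 7


Encoded: [(0, 'b'), (0, 'c'), (2, 'b'), (1, 'c'), (2, 'c'), (5, 'c'), (3, 'c')]


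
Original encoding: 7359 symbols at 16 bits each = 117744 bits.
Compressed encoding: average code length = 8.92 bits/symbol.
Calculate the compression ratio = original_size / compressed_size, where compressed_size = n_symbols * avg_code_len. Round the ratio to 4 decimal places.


original_size = n_symbols * orig_bits = 7359 * 16 = 117744 bits
compressed_size = n_symbols * avg_code_len = 7359 * 8.92 = 65642.28 bits
ratio = original_size / compressed_size = 117744 / 65642.28 = 1.7937

Compression ratio = 1.7937


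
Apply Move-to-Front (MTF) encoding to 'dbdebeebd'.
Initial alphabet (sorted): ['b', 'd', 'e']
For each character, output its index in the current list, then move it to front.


MTF encoding:
'd': index 1 in ['b', 'd', 'e'] -> ['d', 'b', 'e']
'b': index 1 in ['d', 'b', 'e'] -> ['b', 'd', 'e']
'd': index 1 in ['b', 'd', 'e'] -> ['d', 'b', 'e']
'e': index 2 in ['d', 'b', 'e'] -> ['e', 'd', 'b']
'b': index 2 in ['e', 'd', 'b'] -> ['b', 'e', 'd']
'e': index 1 in ['b', 'e', 'd'] -> ['e', 'b', 'd']
'e': index 0 in ['e', 'b', 'd'] -> ['e', 'b', 'd']
'b': index 1 in ['e', 'b', 'd'] -> ['b', 'e', 'd']
'd': index 2 in ['b', 'e', 'd'] -> ['d', 'b', 'e']


Output: [1, 1, 1, 2, 2, 1, 0, 1, 2]


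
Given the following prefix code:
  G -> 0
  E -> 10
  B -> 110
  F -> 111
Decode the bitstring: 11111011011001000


Decoding step by step:
Bits 111 -> F
Bits 110 -> B
Bits 110 -> B
Bits 110 -> B
Bits 0 -> G
Bits 10 -> E
Bits 0 -> G
Bits 0 -> G


Decoded message: FBBBGEGG


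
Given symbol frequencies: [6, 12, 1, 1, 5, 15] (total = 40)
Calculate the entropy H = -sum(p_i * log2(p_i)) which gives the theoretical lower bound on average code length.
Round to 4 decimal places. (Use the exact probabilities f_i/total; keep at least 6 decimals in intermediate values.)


Per-symbol terms -p_i * log2(p_i) with p_i = f_i/40:
  p = 6/40 = 0.150000: log2(p) = -2.736966, -p*log2(p) = 0.410545
  p = 12/40 = 0.300000: log2(p) = -1.736966, -p*log2(p) = 0.521090
  p = 1/40 = 0.025000: log2(p) = -5.321928, -p*log2(p) = 0.133048
  p = 1/40 = 0.025000: log2(p) = -5.321928, -p*log2(p) = 0.133048
  p = 5/40 = 0.125000: log2(p) = -3.000000, -p*log2(p) = 0.375000
  p = 15/40 = 0.375000: log2(p) = -1.415037, -p*log2(p) = 0.530639
H = 0.410545 + 0.521090 + 0.133048 + 0.133048 + 0.375000 + 0.530639 = 2.103370

H = 2.1034 bits/symbol


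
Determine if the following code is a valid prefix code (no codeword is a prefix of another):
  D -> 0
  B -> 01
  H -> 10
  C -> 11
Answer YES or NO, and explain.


Checking each pair (does one codeword prefix another?):
  D='0' vs B='01': prefix -- VIOLATION

NO -- this is NOT a valid prefix code. D (0) is a prefix of B (01).


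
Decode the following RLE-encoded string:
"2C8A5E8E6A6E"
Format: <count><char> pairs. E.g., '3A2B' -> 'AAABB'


Expanding each <count><char> pair:
  2C -> 'CC'
  8A -> 'AAAAAAAA'
  5E -> 'EEEEE'
  8E -> 'EEEEEEEE'
  6A -> 'AAAAAA'
  6E -> 'EEEEEE'

Decoded = CCAAAAAAAAEEEEEEEEEEEEEAAAAAAEEEEEE


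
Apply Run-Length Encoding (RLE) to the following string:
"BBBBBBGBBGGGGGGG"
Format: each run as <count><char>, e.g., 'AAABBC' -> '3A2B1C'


Scanning runs left to right:
  i=0: run of 'B' x 6 -> '6B'
  i=6: run of 'G' x 1 -> '1G'
  i=7: run of 'B' x 2 -> '2B'
  i=9: run of 'G' x 7 -> '7G'

RLE = 6B1G2B7G


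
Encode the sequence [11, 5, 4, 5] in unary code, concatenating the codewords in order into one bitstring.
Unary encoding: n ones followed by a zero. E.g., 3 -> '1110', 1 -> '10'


Encode each number as n ones followed by a terminating 0:
  11 -> 111111111110 (12 bits)
  5 -> 111110 (6 bits)
  4 -> 11110 (5 bits)
  5 -> 111110 (6 bits)
Total length = 12 + 6 + 5 + 6 = 29 bits.

Unary([11, 5, 4, 5]) = 11111111111011111011110111110 (29 bits)


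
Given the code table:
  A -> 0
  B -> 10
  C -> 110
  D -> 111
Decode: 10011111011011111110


Decoding:
10 -> B
0 -> A
111 -> D
110 -> C
110 -> C
111 -> D
111 -> D
10 -> B


Result: BADCCDDB


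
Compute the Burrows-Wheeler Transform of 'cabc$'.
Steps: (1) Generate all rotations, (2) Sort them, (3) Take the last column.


Rotations (sorted):
  0: $cabc -> last char: c
  1: abc$c -> last char: c
  2: bc$ca -> last char: a
  3: c$cab -> last char: b
  4: cabc$ -> last char: $


BWT = ccab$


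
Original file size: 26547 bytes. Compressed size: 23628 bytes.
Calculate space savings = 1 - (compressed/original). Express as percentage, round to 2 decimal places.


ratio = compressed/original = 23628/26547 = 0.890044
savings = 1 - ratio = 1 - 0.890044 = 0.109956
as a percentage: 0.109956 * 100 = 11.0%

Space savings = 1 - 23628/26547 = 11.0%


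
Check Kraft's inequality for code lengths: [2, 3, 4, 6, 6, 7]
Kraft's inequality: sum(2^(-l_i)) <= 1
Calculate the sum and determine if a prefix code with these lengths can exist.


Sum = 2^(-2) + 2^(-3) + 2^(-4) + 2^(-6) + 2^(-6) + 2^(-7)
    = 0.25 + 0.125 + 0.0625 + 0.015625 + 0.015625 + 0.0078125
    = 61/128 = 0.4765625
Since 0.4765625 <= 1, Kraft's inequality IS satisfied.
A prefix code with these lengths CAN exist.

Kraft sum = 0.4765625. Satisfied.


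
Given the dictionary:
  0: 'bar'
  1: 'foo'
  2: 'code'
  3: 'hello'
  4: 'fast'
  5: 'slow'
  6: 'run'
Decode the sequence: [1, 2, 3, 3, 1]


Look up each index in the dictionary:
  1 -> 'foo'
  2 -> 'code'
  3 -> 'hello'
  3 -> 'hello'
  1 -> 'foo'

Decoded: "foo code hello hello foo"


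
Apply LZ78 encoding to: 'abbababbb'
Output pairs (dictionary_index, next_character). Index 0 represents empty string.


LZ78 encoding steps:
Dictionary: {0: ''}
Step 1: w='' (idx 0), next='a' -> output (0, 'a'), add 'a' as idx 1
Step 2: w='' (idx 0), next='b' -> output (0, 'b'), add 'b' as idx 2
Step 3: w='b' (idx 2), next='a' -> output (2, 'a'), add 'ba' as idx 3
Step 4: w='ba' (idx 3), next='b' -> output (3, 'b'), add 'bab' as idx 4
Step 5: w='b' (idx 2), next='b' -> output (2, 'b'), add 'bb' as idx 5


Encoded: [(0, 'a'), (0, 'b'), (2, 'a'), (3, 'b'), (2, 'b')]


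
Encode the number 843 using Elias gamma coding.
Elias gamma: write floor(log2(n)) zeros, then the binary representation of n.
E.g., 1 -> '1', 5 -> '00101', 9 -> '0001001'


num_bits = floor(log2(843)) + 1 = 10
leading_zeros = num_bits - 1 = 9
binary(843) = 1101001011

Elias gamma(843) = '000000000' + '1101001011' = 0000000001101001011 (19 bits)


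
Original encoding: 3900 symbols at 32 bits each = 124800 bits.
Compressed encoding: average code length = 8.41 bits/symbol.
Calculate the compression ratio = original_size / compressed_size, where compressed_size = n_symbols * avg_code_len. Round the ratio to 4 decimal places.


original_size = n_symbols * orig_bits = 3900 * 32 = 124800 bits
compressed_size = n_symbols * avg_code_len = 3900 * 8.41 = 32799.0 bits
ratio = original_size / compressed_size = 124800 / 32799.0 = 3.805

Compression ratio = 3.805


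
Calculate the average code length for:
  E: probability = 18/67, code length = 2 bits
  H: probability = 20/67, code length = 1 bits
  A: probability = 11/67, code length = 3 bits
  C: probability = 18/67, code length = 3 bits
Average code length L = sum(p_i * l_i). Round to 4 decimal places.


Weighted contributions p_i * l_i:
  E: (18/67) * 2 = 36/67
  H: (20/67) * 1 = 20/67
  A: (11/67) * 3 = 33/67
  C: (18/67) * 3 = 54/67
Sum = (36 + 20 + 33 + 54)/67 = 143/67

L = 143/67 = 2.1343 bits/symbol


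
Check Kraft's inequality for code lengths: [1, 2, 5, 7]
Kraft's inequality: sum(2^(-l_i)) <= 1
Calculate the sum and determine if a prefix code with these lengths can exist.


Sum = 2^(-1) + 2^(-2) + 2^(-5) + 2^(-7)
    = 0.5 + 0.25 + 0.03125 + 0.0078125
    = 101/128 = 0.7890625
Since 0.7890625 <= 1, Kraft's inequality IS satisfied.
A prefix code with these lengths CAN exist.

Kraft sum = 0.7890625. Satisfied.


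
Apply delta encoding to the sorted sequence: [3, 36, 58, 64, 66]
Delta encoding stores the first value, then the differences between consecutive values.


First value: 3
Deltas:
  36 - 3 = 33
  58 - 36 = 22
  64 - 58 = 6
  66 - 64 = 2


Delta encoded: [3, 33, 22, 6, 2]


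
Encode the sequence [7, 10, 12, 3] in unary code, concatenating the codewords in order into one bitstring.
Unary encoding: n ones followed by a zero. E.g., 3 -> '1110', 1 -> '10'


Encode each number as n ones followed by a terminating 0:
  7 -> 11111110 (8 bits)
  10 -> 11111111110 (11 bits)
  12 -> 1111111111110 (13 bits)
  3 -> 1110 (4 bits)
Total length = 8 + 11 + 13 + 4 = 36 bits.

Unary([7, 10, 12, 3]) = 111111101111111111011111111111101110 (36 bits)


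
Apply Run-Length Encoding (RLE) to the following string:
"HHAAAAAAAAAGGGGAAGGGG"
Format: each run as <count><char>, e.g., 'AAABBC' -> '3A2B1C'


Scanning runs left to right:
  i=0: run of 'H' x 2 -> '2H'
  i=2: run of 'A' x 9 -> '9A'
  i=11: run of 'G' x 4 -> '4G'
  i=15: run of 'A' x 2 -> '2A'
  i=17: run of 'G' x 4 -> '4G'

RLE = 2H9A4G2A4G


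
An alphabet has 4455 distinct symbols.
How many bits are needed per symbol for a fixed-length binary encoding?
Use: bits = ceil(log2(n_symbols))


log2(4455) = 12.1212
Bracket: 2^12 = 4096 < 4455 <= 2^13 = 8192
So ceil(log2(4455)) = 13

bits = ceil(log2(4455)) = ceil(12.1212) = 13 bits


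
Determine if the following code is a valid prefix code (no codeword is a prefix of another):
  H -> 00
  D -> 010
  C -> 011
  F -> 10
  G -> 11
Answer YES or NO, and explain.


Checking each pair (does one codeword prefix another?):
  H='00' vs D='010': no prefix
  H='00' vs C='011': no prefix
  H='00' vs F='10': no prefix
  H='00' vs G='11': no prefix
  D='010' vs H='00': no prefix
  D='010' vs C='011': no prefix
  D='010' vs F='10': no prefix
  D='010' vs G='11': no prefix
  C='011' vs H='00': no prefix
  C='011' vs D='010': no prefix
  C='011' vs F='10': no prefix
  C='011' vs G='11': no prefix
  F='10' vs H='00': no prefix
  F='10' vs D='010': no prefix
  F='10' vs C='011': no prefix
  F='10' vs G='11': no prefix
  G='11' vs H='00': no prefix
  G='11' vs D='010': no prefix
  G='11' vs C='011': no prefix
  G='11' vs F='10': no prefix
No violation found over all pairs.

YES -- this is a valid prefix code. No codeword is a prefix of any other codeword.


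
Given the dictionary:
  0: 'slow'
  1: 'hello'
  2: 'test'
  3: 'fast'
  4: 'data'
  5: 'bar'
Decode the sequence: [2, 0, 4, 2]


Look up each index in the dictionary:
  2 -> 'test'
  0 -> 'slow'
  4 -> 'data'
  2 -> 'test'

Decoded: "test slow data test"


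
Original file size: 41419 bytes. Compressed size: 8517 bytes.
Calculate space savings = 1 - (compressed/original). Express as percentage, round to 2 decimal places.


ratio = compressed/original = 8517/41419 = 0.20563
savings = 1 - ratio = 1 - 0.20563 = 0.79437
as a percentage: 0.79437 * 100 = 79.44%

Space savings = 1 - 8517/41419 = 79.44%


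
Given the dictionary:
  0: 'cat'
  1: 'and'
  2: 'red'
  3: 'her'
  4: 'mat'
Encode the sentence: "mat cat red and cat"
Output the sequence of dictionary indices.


Look up each word in the dictionary:
  'mat' -> 4
  'cat' -> 0
  'red' -> 2
  'and' -> 1
  'cat' -> 0

Encoded: [4, 0, 2, 1, 0]


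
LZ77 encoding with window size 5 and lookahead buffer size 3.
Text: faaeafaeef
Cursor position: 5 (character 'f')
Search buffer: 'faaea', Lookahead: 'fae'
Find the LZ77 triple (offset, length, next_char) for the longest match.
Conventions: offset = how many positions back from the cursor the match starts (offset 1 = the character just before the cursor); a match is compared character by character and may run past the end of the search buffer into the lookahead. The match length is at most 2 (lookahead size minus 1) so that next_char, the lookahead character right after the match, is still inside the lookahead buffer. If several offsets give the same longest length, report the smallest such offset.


Try each offset into the search buffer:
  offset=1 (pos 4, char 'a'): match length 0
  offset=2 (pos 3, char 'e'): match length 0
  offset=3 (pos 2, char 'a'): match length 0
  offset=4 (pos 1, char 'a'): match length 0
  offset=5 (pos 0, char 'f'): match length 2
Longest match has length 2 at offset 5.
next_char = character at position 5 + 2 = 7 -> 'e'

Best match: offset=5, length=2 (matching 'fa' starting at position 0)
LZ77 triple: (5, 2, 'e')


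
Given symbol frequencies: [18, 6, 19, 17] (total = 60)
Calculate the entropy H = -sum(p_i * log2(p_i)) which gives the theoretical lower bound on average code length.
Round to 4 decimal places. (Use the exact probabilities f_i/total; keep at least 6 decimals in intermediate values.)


Per-symbol terms -p_i * log2(p_i) with p_i = f_i/60:
  p = 18/60 = 0.300000: log2(p) = -1.736966, -p*log2(p) = 0.521090
  p = 6/60 = 0.100000: log2(p) = -3.321928, -p*log2(p) = 0.332193
  p = 19/60 = 0.316667: log2(p) = -1.658963, -p*log2(p) = 0.525338
  p = 17/60 = 0.283333: log2(p) = -1.819428, -p*log2(p) = 0.515505
H = 0.521090 + 0.332193 + 0.525338 + 0.515505 = 1.894126

H = 1.8941 bits/symbol


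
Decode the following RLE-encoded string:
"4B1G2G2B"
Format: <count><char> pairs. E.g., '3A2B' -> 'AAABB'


Expanding each <count><char> pair:
  4B -> 'BBBB'
  1G -> 'G'
  2G -> 'GG'
  2B -> 'BB'

Decoded = BBBBGGGBB


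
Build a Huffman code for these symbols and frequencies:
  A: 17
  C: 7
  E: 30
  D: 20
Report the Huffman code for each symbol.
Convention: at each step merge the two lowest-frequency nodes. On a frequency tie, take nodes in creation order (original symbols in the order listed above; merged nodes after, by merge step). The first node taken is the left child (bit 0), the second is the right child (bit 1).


Huffman tree construction:
Step 1: Merge C(7) + A(17) = 24
Step 2: Merge D(20) + (C+A)(24) = 44
Step 3: Merge E(30) + (D+(C+A))(44) = 74
Read each symbol's code off the tree from the root (left child = 0, right child = 1).

Codes:
  A: 111 (length 3)
  C: 110 (length 3)
  E: 0 (length 1)
  D: 10 (length 2)
Average code length: 142/74 = 1.9189 bits/symbol


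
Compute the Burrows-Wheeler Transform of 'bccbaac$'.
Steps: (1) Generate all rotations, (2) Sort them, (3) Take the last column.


Rotations (sorted):
  0: $bccbaac -> last char: c
  1: aac$bccb -> last char: b
  2: ac$bccba -> last char: a
  3: baac$bcc -> last char: c
  4: bccbaac$ -> last char: $
  5: c$bccbaa -> last char: a
  6: cbaac$bc -> last char: c
  7: ccbaac$b -> last char: b


BWT = cbac$acb


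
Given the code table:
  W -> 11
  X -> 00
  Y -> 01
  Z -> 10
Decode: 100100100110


Decoding:
10 -> Z
01 -> Y
00 -> X
10 -> Z
01 -> Y
10 -> Z


Result: ZYXZYZ


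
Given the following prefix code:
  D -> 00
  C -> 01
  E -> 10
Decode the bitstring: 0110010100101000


Decoding step by step:
Bits 01 -> C
Bits 10 -> E
Bits 01 -> C
Bits 01 -> C
Bits 00 -> D
Bits 10 -> E
Bits 10 -> E
Bits 00 -> D


Decoded message: CECCDEED


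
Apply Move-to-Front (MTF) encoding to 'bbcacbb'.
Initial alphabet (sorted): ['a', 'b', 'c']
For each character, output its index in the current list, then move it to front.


MTF encoding:
'b': index 1 in ['a', 'b', 'c'] -> ['b', 'a', 'c']
'b': index 0 in ['b', 'a', 'c'] -> ['b', 'a', 'c']
'c': index 2 in ['b', 'a', 'c'] -> ['c', 'b', 'a']
'a': index 2 in ['c', 'b', 'a'] -> ['a', 'c', 'b']
'c': index 1 in ['a', 'c', 'b'] -> ['c', 'a', 'b']
'b': index 2 in ['c', 'a', 'b'] -> ['b', 'c', 'a']
'b': index 0 in ['b', 'c', 'a'] -> ['b', 'c', 'a']


Output: [1, 0, 2, 2, 1, 2, 0]


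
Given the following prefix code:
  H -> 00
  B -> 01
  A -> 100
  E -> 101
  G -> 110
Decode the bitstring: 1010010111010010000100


Decoding step by step:
Bits 101 -> E
Bits 00 -> H
Bits 101 -> E
Bits 110 -> G
Bits 100 -> A
Bits 100 -> A
Bits 00 -> H
Bits 100 -> A


Decoded message: EHEGAAHA


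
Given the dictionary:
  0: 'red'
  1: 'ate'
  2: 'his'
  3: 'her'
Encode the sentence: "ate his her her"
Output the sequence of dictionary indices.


Look up each word in the dictionary:
  'ate' -> 1
  'his' -> 2
  'her' -> 3
  'her' -> 3

Encoded: [1, 2, 3, 3]


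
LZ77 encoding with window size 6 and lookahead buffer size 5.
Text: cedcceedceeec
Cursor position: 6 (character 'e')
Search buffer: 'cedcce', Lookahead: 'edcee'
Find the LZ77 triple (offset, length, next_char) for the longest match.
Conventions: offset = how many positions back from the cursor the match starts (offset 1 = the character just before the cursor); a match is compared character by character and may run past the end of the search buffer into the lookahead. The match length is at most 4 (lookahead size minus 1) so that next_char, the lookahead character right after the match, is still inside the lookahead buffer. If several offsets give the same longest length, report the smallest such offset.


Try each offset into the search buffer:
  offset=1 (pos 5, char 'e'): match length 1
  offset=2 (pos 4, char 'c'): match length 0
  offset=3 (pos 3, char 'c'): match length 0
  offset=4 (pos 2, char 'd'): match length 0
  offset=5 (pos 1, char 'e'): match length 3
  offset=6 (pos 0, char 'c'): match length 0
Longest match has length 3 at offset 5.
next_char = character at position 6 + 3 = 9 -> 'e'

Best match: offset=5, length=3 (matching 'edc' starting at position 1)
LZ77 triple: (5, 3, 'e')


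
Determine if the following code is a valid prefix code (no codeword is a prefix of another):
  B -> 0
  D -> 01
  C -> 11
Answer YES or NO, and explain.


Checking each pair (does one codeword prefix another?):
  B='0' vs D='01': prefix -- VIOLATION

NO -- this is NOT a valid prefix code. B (0) is a prefix of D (01).
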